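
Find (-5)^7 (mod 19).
By repeated squaring (mod 19): (-5)^{1}≡14, (-5)^{2}≡6, (-5)^{4}≡17. Then (-5)^{7} = (-5)^{4+2+1} ≡ 17 × 6 × 14 ≡ 3 (mod 19)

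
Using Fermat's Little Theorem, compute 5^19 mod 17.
By Fermat: 5^{16} ≡ 1 (mod 17). So 5^{19} = 5^{16} · 5^{3} ≡ 5^{3} ≡ 6 (mod 17)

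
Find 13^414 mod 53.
Using Fermat: 13^{52} ≡ 1 mod 53. 414 ≡ 50 mod 52. So 13^{414} ≡ 13^{50} ≡ 16 mod 53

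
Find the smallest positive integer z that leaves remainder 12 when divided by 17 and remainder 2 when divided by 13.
M = 17 × 13 = 221. M₁ = 13, y₁ ≡ 4 (mod 17). M₂ = 17, y₂ ≡ 10 (mod 13). z = 12×13×4 + 2×17×10 ≡ 80 (mod 221)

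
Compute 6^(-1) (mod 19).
Since 19 is prime, by Fermat 6^(-1) ≡ 6^{17} ≡ 16 (mod 19). Verify: 6 × 16 = 96 ≡ 1 (mod 19)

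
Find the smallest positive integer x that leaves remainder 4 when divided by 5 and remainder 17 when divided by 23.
M = 5 × 23 = 115. M₁ = 23, y₁ ≡ 2 mod 5. M₂ = 5, y₂ ≡ 14 mod 23. x = 4×23×2 + 17×5×14 ≡ 109 mod 115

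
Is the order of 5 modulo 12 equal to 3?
Powers of 5 mod 12: 5^1≡5, 5^2≡1. Already 5^2≡1, so the order is 2 < 3. No, the actual order is 2.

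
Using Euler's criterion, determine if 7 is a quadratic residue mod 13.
By Euler's criterion: 7^{6} ≡ 12 (mod 13). Since this equals -1 (≡ 12), 7 is not a QR.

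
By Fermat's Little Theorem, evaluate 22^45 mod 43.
By Fermat: 22^{42} ≡ 1 mod 43. So 22^{45} = 22^{42} · 22^{3} ≡ 22^{3} ≡ 27 mod 43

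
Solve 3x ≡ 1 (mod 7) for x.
Since 7 is prime, by Fermat 3^(-1) ≡ 3^{5} ≡ 5 (mod 7). Verify: 3 × 5 = 15 ≡ 1 (mod 7)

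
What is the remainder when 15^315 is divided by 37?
Using Fermat: 15^{36} ≡ 1 (mod 37). 315 ≡ 27 (mod 36). So 15^{315} ≡ 15^{27} ≡ 6 (mod 37)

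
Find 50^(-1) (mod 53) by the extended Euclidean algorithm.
Extended GCD: 50(-18) + 53(17) = 1. So 50^(-1) ≡ -18 ≡ 35 (mod 53). Verify: 50 × 35 = 1750 ≡ 1 (mod 53)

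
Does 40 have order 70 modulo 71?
40^{35} ≡ 1 (mod 71) and 35 < 70, so ord_71(40) = 35 ≠ 70 and 40 is not a primitive root.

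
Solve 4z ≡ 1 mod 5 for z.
Since 5 is prime, by Fermat 4^(-1) ≡ 4^{3} ≡ 4 mod 5. Verify: 4 × 4 = 16 ≡ 1 mod 5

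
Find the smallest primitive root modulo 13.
g = 2. Powers: [2, 4, 8, 3, 6, 12, 11, ...] generates all 12 non-zero residues.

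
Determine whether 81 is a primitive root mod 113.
81^{28} ≡ 1 mod 113 and 28 < 112, so ord_113(81) = 28 ≠ 112 and 81 is not a primitive root.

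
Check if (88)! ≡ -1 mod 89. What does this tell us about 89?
(88)! mod 89 = 88. Since this equals -1 mod 89, Wilson confirms 89 is prime.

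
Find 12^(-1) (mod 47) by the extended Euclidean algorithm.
Extended GCD: 12(4) + 47(-1) = 1. So 12^(-1) ≡ 4 (mod 47). Verify: 12 × 4 = 48 ≡ 1 (mod 47)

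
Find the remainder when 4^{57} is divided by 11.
By Fermat: 4^{10} ≡ 1 mod 11. 57 = 5×10 + 7. So 4^{57} ≡ 4^{7} ≡ 5 mod 11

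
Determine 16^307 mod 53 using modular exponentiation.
Using Fermat: 16^{52} ≡ 1 (mod 53). 307 ≡ 47 (mod 52). So 16^{307} ≡ 16^{47} ≡ 42 (mod 53)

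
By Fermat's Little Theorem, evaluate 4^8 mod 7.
By Fermat: 4^{6} ≡ 1 mod 7. So 4^{8} = 4^{6} · 4^{2} ≡ 4^{2} ≡ 2 mod 7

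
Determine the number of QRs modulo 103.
The squaring map on Z_103* is 2-to-1, so there are (102)/2 = 51 QRs.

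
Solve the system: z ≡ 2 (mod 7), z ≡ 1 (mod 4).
M = 7 × 4 = 28. M₁ = 4, y₁ ≡ 2 (mod 7). M₂ = 7, y₂ ≡ 3 (mod 4). z = 2×4×2 + 1×7×3 ≡ 9 (mod 28)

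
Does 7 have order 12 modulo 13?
ord_13(7) divides 12. For each prime q|12: 7^{6}≡12, 7^{4}≡9, none ≡ 1. So 7 has order 12 and is a primitive root mod 13.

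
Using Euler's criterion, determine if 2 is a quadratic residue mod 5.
By Euler's criterion: 2^{2} ≡ 4 (mod 5). Since this equals -1 (≡ 4), 2 is not a QR.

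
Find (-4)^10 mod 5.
Using Fermat: (-4)^{4} ≡ 1 mod 5. 10 ≡ 2 mod 4. So (-4)^{10} ≡ (-4)^{2} ≡ 1 mod 5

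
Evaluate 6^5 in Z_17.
By repeated squaring mod 17: 6^{1}≡6, 6^{2}≡2, 6^{4}≡4. Then 6^{5} = 6^{4+1} ≡ 4 × 6 ≡ 7 mod 17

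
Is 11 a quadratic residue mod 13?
By Euler's criterion: 11^{6} ≡ 12 mod 13. Since this equals -1 (≡ 12), 11 is not a QR.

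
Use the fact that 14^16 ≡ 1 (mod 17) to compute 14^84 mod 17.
By Fermat: 14^{16} ≡ 1 (mod 17). 84 = 5×16 + 4. So 14^{84} ≡ 14^{4} ≡ 13 (mod 17)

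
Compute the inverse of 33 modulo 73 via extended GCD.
Extended GCD: 33(31) + 73(-14) = 1. So 33^(-1) ≡ 31 mod 73. Verify: 33 × 31 = 1023 ≡ 1 mod 73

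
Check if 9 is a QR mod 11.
By Euler's criterion: 9^{5} ≡ 1 (mod 11). Since this equals 1, 9 is a QR.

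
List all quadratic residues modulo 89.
QRs mod 89: {1, 2, 4, 5, 8, 9, 10, 11, 16, 17, 18, 20, 21, 22, 25, 32, 34, 36, 39, 40, 42, 44, 45, 47, 49, 50, 53, 55, 57, 64, 67, 68, 69, 71, 72, 73, 78, 79, 80, 81, 84, 85, 87, 88}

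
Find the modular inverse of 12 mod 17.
Since 17 is prime, by Fermat 12^(-1) ≡ 12^{15} ≡ 10 mod 17. Verify: 12 × 10 = 120 ≡ 1 mod 17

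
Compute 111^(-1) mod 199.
Since 199 is prime, by Fermat 111^(-1) ≡ 111^{197} ≡ 52 mod 199. Verify: 111 × 52 = 5772 ≡ 1 mod 199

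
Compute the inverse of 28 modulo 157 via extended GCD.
Extended GCD: 28(-28) + 157(5) = 1. So 28^(-1) ≡ -28 ≡ 129 (mod 157). Verify: 28 × 129 = 3612 ≡ 1 (mod 157)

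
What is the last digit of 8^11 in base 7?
Using Fermat: 8^{6} ≡ 1 mod 7. 11 ≡ 5 mod 6. So 8^{11} ≡ 8^{5} ≡ 1 mod 7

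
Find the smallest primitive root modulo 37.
g = 2. Powers: [2, 4, 8, 16, 32, 27, ...] generates all 36 non-zero residues.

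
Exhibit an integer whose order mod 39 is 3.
16 has order 3 mod 39 since 16^{3} ≡ 1 mod 39 and no smaller power works.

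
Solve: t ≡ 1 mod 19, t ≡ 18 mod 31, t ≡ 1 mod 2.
M = 19 × 31 × 2 = 1178. M₁ = 62, y₁ ≡ 4 mod 19. M₂ = 38, y₂ ≡ 9 mod 31. M₃ = 589, y₃ ≡ 1 mod 2. t = 1×62×4 + 18×38×9 + 1×589×1 ≡ 1103 mod 1178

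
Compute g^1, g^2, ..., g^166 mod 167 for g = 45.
45^1, 45^2, ..., 45^{166} mod 167: [45, 21, 110, 107, 139, 76, 80, 93, 10, 116, 43, 98, 68, 54, 92, 132, 95, 100, 158, 96, 145, 12, 39, 85, 151, 115, 165, 77, 125, 114, 120, 56, 15, 7, 148, 147, 102, 81, 138, 31, 59, 150, 70, 144, 134, 18, 142, 44, 143, 89, 164, 32, 104, 4, 13, 84, 106, 94, 55, 137, 153, 38, 40, 130, 5, 58, 105, 49, 34, 27, 46, 66, 131, 50, 79, 48, 156, 6, 103, 126, 159, 141, 166, 122, 146, 57, 60, 28, 91, 87, 74, 157, 51, 124, 69, 99, 113, 75, 35, 72, 67, 9, 71, 22, 155, 128, 82, 16, 52, 2, 90, 42, 53, 47, 111, 152, 160, 19, 20, 65, 86, 29, 136, 108, 17, 97, 23, 33, 149, 25, 123, 24, 78, 3, 135, 63, 163, 154, 83, 61, 73, 112, 30, 14, 129, 127, 37, 162, 109, 62, 118, 133, 140, 121, 101, 36, 117, 88, 119, 11, 161, 64, 41, 8, 26, 1]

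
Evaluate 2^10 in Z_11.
Using Fermat: 2^{10} ≡ 1 mod 11. 10 ≡ 0 mod 10. So 2^{10} ≡ 2^{0} ≡ 1 mod 11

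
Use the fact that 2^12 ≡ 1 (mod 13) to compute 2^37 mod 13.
By Fermat: 2^{12} ≡ 1 (mod 13). 37 = 3×12 + 1. So 2^{37} ≡ 2^{1} ≡ 2 (mod 13)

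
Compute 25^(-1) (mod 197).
Since 197 is prime, by Fermat 25^(-1) ≡ 25^{195} ≡ 134 (mod 197). Verify: 25 × 134 = 3350 ≡ 1 (mod 197)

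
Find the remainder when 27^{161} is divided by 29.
By Fermat: 27^{28} ≡ 1 mod 29. 161 = 5×28 + 21. So 27^{161} ≡ 27^{21} ≡ 12 mod 29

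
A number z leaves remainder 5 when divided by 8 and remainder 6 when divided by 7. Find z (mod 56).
M = 8 × 7 = 56. M₁ = 7, y₁ ≡ 7 (mod 8). M₂ = 8, y₂ ≡ 1 (mod 7). z = 5×7×7 + 6×8×1 ≡ 13 (mod 56)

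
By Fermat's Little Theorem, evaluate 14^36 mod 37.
By Fermat's Little Theorem, 14^{36} ≡ 1 mod 37 since 37 is prime and gcd(14, 37) = 1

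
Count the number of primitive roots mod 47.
Number of primitive roots mod 47 = φ(p-1) = φ(46) = 22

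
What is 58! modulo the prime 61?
(60)! = (58)! × (59) × (60) ≡ -1 mod 61. So (58)! ≡ -1 × [(60)(59)]^(-1) ≡ 30 mod 61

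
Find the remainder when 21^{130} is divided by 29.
By Fermat: 21^{28} ≡ 1 (mod 29). 130 = 4×28 + 18. So 21^{130} ≡ 21^{18} ≡ 22 (mod 29)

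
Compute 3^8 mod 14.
By repeated squaring (mod 14): 3^{1}≡3, 3^{2}≡9, 3^{4}≡11, 3^{8}≡9. So 3^{8} ≡ 9 (mod 14)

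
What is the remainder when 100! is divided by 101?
By Wilson's theorem, (100)! ≡ -1 ≡ 100 (mod 101)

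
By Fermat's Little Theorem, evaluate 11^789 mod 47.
By Fermat: 11^{46} ≡ 1 (mod 47). 789 ≡ 7 (mod 46). So 11^{789} ≡ 11^{7} ≡ 31 (mod 47)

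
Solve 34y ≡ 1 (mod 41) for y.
Since 41 is prime, by Fermat 34^(-1) ≡ 34^{39} ≡ 35 (mod 41). Verify: 34 × 35 = 1190 ≡ 1 (mod 41)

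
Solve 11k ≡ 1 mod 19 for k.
Since 19 is prime, by Fermat 11^(-1) ≡ 11^{17} ≡ 7 mod 19. Verify: 11 × 7 = 77 ≡ 1 mod 19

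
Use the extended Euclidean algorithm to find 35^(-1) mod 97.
Extended GCD: 35(-36) + 97(13) = 1. So 35^(-1) ≡ -36 ≡ 61 mod 97. Verify: 35 × 61 = 2135 ≡ 1 mod 97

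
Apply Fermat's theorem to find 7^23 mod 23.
By Fermat: 7^{22} ≡ 1 mod 23. So 7^{23} = 7^{22} · 7^{1} ≡ 7^{1} ≡ 7 mod 23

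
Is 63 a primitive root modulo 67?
ord_67(63) divides 66. For each prime q|66: 63^{33}≡66, 63^{22}≡29, 63^{6}≡9, none ≡ 1. So 63 has order 66 and is a primitive root mod 67.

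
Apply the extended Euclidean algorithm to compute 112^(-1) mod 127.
Extended GCD: 112(-17) + 127(15) = 1. So 112^(-1) ≡ -17 ≡ 110 mod 127. Verify: 112 × 110 = 12320 ≡ 1 mod 127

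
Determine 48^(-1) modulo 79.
Since 79 is prime, by Fermat 48^(-1) ≡ 48^{77} ≡ 28 (mod 79). Verify: 48 × 28 = 1344 ≡ 1 (mod 79)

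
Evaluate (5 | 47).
(5/47) = 5^{23} mod 47 = -1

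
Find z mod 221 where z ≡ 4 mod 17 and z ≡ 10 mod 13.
M = 17 × 13 = 221. M₁ = 13, y₁ ≡ 4 mod 17. M₂ = 17, y₂ ≡ 10 mod 13. z = 4×13×4 + 10×17×10 ≡ 140 mod 221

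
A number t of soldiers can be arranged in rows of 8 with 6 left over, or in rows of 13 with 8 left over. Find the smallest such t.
M = 8 × 13 = 104. M₁ = 13, y₁ ≡ 5 mod 8. M₂ = 8, y₂ ≡ 5 mod 13. t = 6×13×5 + 8×8×5 ≡ 86 mod 104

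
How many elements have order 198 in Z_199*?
A prime p has φ(p-1) primitive roots; here φ(198) = 60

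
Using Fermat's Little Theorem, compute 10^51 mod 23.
By Fermat: 10^{22} ≡ 1 mod 23. 51 = 2×22 + 7. So 10^{51} ≡ 10^{7} ≡ 14 mod 23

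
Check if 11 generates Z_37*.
11^{6} ≡ 1 mod 37 and 6 < 36, so ord_37(11) = 6 ≠ 36 and 11 is not a primitive root.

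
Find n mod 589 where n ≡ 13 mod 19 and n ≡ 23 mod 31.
M = 19 × 31 = 589. M₁ = 31, y₁ ≡ 8 mod 19. M₂ = 19, y₂ ≡ 18 mod 31. n = 13×31×8 + 23×19×18 ≡ 488 mod 589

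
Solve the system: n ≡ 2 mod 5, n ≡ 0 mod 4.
M = 5 × 4 = 20. M₁ = 4, y₁ ≡ 4 mod 5. M₂ = 5, y₂ ≡ 1 mod 4. n = 2×4×4 + 0×5×1 ≡ 12 mod 20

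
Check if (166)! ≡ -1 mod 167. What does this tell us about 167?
(166)! mod 167 = 166. Since this equals -1 mod 167, Wilson confirms 167 is prime.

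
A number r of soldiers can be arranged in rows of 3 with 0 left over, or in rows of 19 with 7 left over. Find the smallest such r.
M = 3 × 19 = 57. M₁ = 19, y₁ ≡ 1 (mod 3). M₂ = 3, y₂ ≡ 13 (mod 19). r = 0×19×1 + 7×3×13 ≡ 45 (mod 57)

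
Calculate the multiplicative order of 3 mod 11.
Powers of 3 mod 11: 3^1≡3, 3^2≡9, 3^3≡5, 3^4≡4, 3^5≡1. ord_11(3) = 5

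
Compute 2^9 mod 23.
By repeated squaring (mod 23): 2^{1}≡2, 2^{2}≡4, 2^{4}≡16, 2^{8}≡3. Then 2^{9} = 2^{8+1} ≡ 3 × 2 ≡ 6 (mod 23)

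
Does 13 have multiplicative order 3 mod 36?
Powers of 13 mod 36: 13^1≡13, 13^2≡25, 13^3≡1. First k with 13^k≡1 is k=3. Yes, ord_36(13) = 3.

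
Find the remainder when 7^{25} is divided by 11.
By Fermat: 7^{10} ≡ 1 (mod 11). 25 = 2×10 + 5. So 7^{25} ≡ 7^{5} ≡ 10 (mod 11)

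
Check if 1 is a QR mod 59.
By Euler's criterion: 1^{29} ≡ 1 mod 59. Since this equals 1, 1 is a QR.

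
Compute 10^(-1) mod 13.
Since 13 is prime, by Fermat 10^(-1) ≡ 10^{11} ≡ 4 mod 13. Verify: 10 × 4 = 40 ≡ 1 mod 13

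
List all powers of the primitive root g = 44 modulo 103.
44^1, 44^2, ..., 44^{102} mod 103: [44, 82, 3, 29, 40, 9, 87, 17, 27, 55, 51, 81, 62, 50, 37, 83, 47, 8, 43, 38, 24, 26, 11, 72, 78, 33, 10, 28, 99, 30, 84, 91, 90, 46, 67, 64, 35, 98, 89, 2, 88, 61, 6, 58, 80, 18, 71, 34, 54, 7, 102, 59, 21, 100, 74, 63, 94, 16, 86, 76, 48, 52, 22, 41, 53, 66, 20, 56, 95, 60, 65, 79, 77, 92, 31, 25, 70, 93, 75, 4, 73, 19, 12, 13, 57, 36, 39, 68, 5, 14, 101, 15, 42, 97, 45, 23, 85, 32, 69, 49, 96, 1]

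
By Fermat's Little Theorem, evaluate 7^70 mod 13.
By Fermat: 7^{12} ≡ 1 (mod 13). 70 = 5×12 + 10. So 7^{70} ≡ 7^{10} ≡ 4 (mod 13)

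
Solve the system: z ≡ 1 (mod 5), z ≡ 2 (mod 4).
M = 5 × 4 = 20. M₁ = 4, y₁ ≡ 4 (mod 5). M₂ = 5, y₂ ≡ 1 (mod 4). z = 1×4×4 + 2×5×1 ≡ 6 (mod 20)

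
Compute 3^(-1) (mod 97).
Since 97 is prime, by Fermat 3^(-1) ≡ 3^{95} ≡ 65 (mod 97). Verify: 3 × 65 = 195 ≡ 1 (mod 97)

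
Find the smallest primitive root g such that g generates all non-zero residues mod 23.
g = 5. For each prime q|22: 5^{11}≡22, 5^{2}≡2, none ≡ 1, so ord_23(5) = 22 and 5 is a primitive root.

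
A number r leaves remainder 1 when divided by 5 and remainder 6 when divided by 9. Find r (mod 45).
M = 5 × 9 = 45. M₁ = 9, y₁ ≡ 4 (mod 5). M₂ = 5, y₂ ≡ 2 (mod 9). r = 1×9×4 + 6×5×2 ≡ 6 (mod 45)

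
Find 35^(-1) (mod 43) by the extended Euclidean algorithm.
Extended GCD: 35(16) + 43(-13) = 1. So 35^(-1) ≡ 16 (mod 43). Verify: 35 × 16 = 560 ≡ 1 (mod 43)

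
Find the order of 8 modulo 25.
Powers of 8 mod 25: 8^1≡8, 8^2≡14, 8^3≡12, 8^4≡21, 8^5≡18, 8^6≡19, 8^7≡2, 8^8≡16, 8^9≡3, 8^10≡24, 8^11≡17, 8^12≡11, 8^13≡13, 8^14≡4, 8^15≡7, 8^16≡6, 8^17≡23, 8^18≡9, 8^19≡22, 8^20≡1. Order = 20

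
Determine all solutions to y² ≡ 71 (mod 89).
The square roots of 71 mod 89 are 31 and 58. Verify: 31² = 961 ≡ 71 (mod 89)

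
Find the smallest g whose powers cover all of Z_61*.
g = 2. For each prime q|60: 2^{30}≡60, 2^{20}≡47, 2^{12}≡9, none ≡ 1, so ord_61(2) = 60 and 2 is a primitive root.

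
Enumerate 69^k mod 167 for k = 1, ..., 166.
69^1, 69^2, ..., 69^{166} mod 167: [69, 85, 20, 44, 30, 66, 45, 99, 151, 65, 143, 14, 131, 21, 113, 115, 86, 89, 129, 50, 110, 75, 165, 29, 164, 127, 79, 107, 35, 77, 136, 32, 37, 48, 139, 72, 125, 108, 104, 162, 156, 76, 67, 114, 17, 4, 109, 6, 80, 9, 120, 97, 13, 62, 103, 93, 71, 56, 23, 84, 118, 126, 10, 22, 15, 33, 106, 133, 159, 116, 155, 7, 149, 94, 140, 141, 43, 128, 148, 25, 55, 121, 166, 98, 82, 147, 123, 137, 101, 122, 68, 16, 102, 24, 153, 36, 146, 54, 52, 81, 78, 38, 117, 57, 92, 2, 138, 3, 40, 88, 60, 132, 90, 31, 135, 130, 119, 28, 95, 42, 59, 63, 5, 11, 91, 100, 53, 150, 163, 58, 161, 87, 158, 47, 70, 154, 105, 64, 74, 96, 111, 144, 83, 49, 41, 157, 145, 152, 134, 61, 34, 8, 51, 12, 160, 18, 73, 27, 26, 124, 39, 19, 142, 112, 46, 1]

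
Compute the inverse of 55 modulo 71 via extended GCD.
Extended GCD: 55(31) + 71(-24) = 1. So 55^(-1) ≡ 31 (mod 71). Verify: 55 × 31 = 1705 ≡ 1 (mod 71)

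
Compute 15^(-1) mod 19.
Since 19 is prime, by Fermat 15^(-1) ≡ 15^{17} ≡ 14 mod 19. Verify: 15 × 14 = 210 ≡ 1 mod 19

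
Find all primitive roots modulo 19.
There are φ(18) = 6 primitive roots mod 19: {2, 3, 10, 13, 14, 15}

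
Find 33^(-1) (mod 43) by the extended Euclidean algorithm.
Extended GCD: 33(-13) + 43(10) = 1. So 33^(-1) ≡ -13 ≡ 30 (mod 43). Verify: 33 × 30 = 990 ≡ 1 (mod 43)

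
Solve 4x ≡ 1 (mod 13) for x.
Since 13 is prime, by Fermat 4^(-1) ≡ 4^{11} ≡ 10 (mod 13). Verify: 4 × 10 = 40 ≡ 1 (mod 13)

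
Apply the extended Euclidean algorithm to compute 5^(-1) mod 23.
Extended GCD: 5(-9) + 23(2) = 1. So 5^(-1) ≡ -9 ≡ 14 (mod 23). Verify: 5 × 14 = 70 ≡ 1 (mod 23)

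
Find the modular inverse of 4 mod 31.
Since 31 is prime, by Fermat 4^(-1) ≡ 4^{29} ≡ 8 mod 31. Verify: 4 × 8 = 32 ≡ 1 mod 31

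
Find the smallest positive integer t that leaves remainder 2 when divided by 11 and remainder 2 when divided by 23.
M = 11 × 23 = 253. M₁ = 23, y₁ ≡ 1 mod 11. M₂ = 11, y₂ ≡ 21 mod 23. t = 2×23×1 + 2×11×21 ≡ 2 mod 253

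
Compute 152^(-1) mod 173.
Since 173 is prime, by Fermat 152^(-1) ≡ 152^{171} ≡ 140 mod 173. Verify: 152 × 140 = 21280 ≡ 1 mod 173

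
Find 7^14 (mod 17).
By repeated squaring (mod 17): 7^{1}≡7, 7^{2}≡15, 7^{4}≡4, 7^{8}≡16. Then 7^{14} = 7^{8+4+2} ≡ 16 × 4 × 15 ≡ 8 (mod 17)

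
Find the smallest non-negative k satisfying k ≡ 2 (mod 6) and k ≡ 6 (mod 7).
M = 6 × 7 = 42. M₁ = 7, y₁ ≡ 1 (mod 6). M₂ = 6, y₂ ≡ 6 (mod 7). k = 2×7×1 + 6×6×6 ≡ 20 (mod 42)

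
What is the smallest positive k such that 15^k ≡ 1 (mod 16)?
Powers of 15 mod 16: 15^1≡15, 15^2≡1. Order = 2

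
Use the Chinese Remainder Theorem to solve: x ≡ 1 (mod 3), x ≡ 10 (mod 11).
M = 3 × 11 = 33. M₁ = 11, y₁ ≡ 2 (mod 3). M₂ = 3, y₂ ≡ 4 (mod 11). x = 1×11×2 + 10×3×4 ≡ 10 (mod 33)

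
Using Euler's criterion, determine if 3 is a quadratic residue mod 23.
By Euler's criterion: 3^{11} ≡ 1 (mod 23). Since this equals 1, 3 is a QR.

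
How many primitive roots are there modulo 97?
A prime p has φ(p-1) primitive roots; here φ(96) = 32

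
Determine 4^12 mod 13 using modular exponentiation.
Using Fermat: 4^{12} ≡ 1 mod 13. 12 ≡ 0 mod 12. So 4^{12} ≡ 4^{0} ≡ 1 mod 13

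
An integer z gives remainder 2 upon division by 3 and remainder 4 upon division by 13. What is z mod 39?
M = 3 × 13 = 39. M₁ = 13, y₁ ≡ 1 mod 3. M₂ = 3, y₂ ≡ 9 mod 13. z = 2×13×1 + 4×3×9 ≡ 17 mod 39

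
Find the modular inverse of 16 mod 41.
Since 41 is prime, by Fermat 16^(-1) ≡ 16^{39} ≡ 18 mod 41. Verify: 16 × 18 = 288 ≡ 1 mod 41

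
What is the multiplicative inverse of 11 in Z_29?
Since 29 is prime, by Fermat 11^(-1) ≡ 11^{27} ≡ 8 (mod 29). Verify: 11 × 8 = 88 ≡ 1 (mod 29)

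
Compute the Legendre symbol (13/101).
(13/101) = 13^{50} mod 101 = 1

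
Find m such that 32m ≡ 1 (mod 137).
Since 137 is prime, by Fermat 32^(-1) ≡ 32^{135} ≡ 30 (mod 137). Verify: 32 × 30 = 960 ≡ 1 (mod 137)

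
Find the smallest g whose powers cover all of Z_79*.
g = 3. For each prime q|78: 3^{39}≡78, 3^{26}≡23, 3^{6}≡18, none ≡ 1, so ord_79(3) = 78 and 3 is a primitive root.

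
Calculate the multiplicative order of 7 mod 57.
Powers of 7 mod 57: 7^1≡7, 7^2≡49, 7^3≡1. ord_57(7) = 3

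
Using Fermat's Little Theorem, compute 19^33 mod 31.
By Fermat: 19^{30} ≡ 1 mod 31. So 19^{33} = 19^{30} · 19^{3} ≡ 19^{3} ≡ 8 mod 31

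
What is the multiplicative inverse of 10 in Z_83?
Since 83 is prime, by Fermat 10^(-1) ≡ 10^{81} ≡ 25 (mod 83). Verify: 10 × 25 = 250 ≡ 1 (mod 83)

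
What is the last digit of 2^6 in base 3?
Using Fermat: 2^{2} ≡ 1 mod 3. 6 ≡ 0 mod 2. So 2^{6} ≡ 2^{0} ≡ 1 mod 3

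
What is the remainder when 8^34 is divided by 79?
By repeated squaring (mod 79): 8^{1}≡8, 8^{2}≡64, 8^{4}≡67, 8^{8}≡65, 8^{16}≡38, 8^{32}≡22. Then 8^{34} = 8^{32+2} ≡ 22 × 64 ≡ 65 (mod 79)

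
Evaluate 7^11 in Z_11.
Using Fermat: 7^{10} ≡ 1 (mod 11). 11 ≡ 1 (mod 10). So 7^{11} ≡ 7^{1} ≡ 7 (mod 11)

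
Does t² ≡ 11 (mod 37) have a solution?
By Euler's criterion: 11^{18} ≡ 1 (mod 37). Since this equals 1, 11 is a QR.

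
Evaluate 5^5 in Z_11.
By repeated squaring mod 11: 5^{1}≡5, 5^{2}≡3, 5^{4}≡9. Then 5^{5} = 5^{4+1} ≡ 9 × 5 ≡ 1 mod 11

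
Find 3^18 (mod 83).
By repeated squaring (mod 83): 3^{1}≡3, 3^{2}≡9, 3^{4}≡81, 3^{8}≡4, 3^{16}≡16. Then 3^{18} = 3^{16+2} ≡ 16 × 9 ≡ 61 (mod 83)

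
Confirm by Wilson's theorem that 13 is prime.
(12)! mod 13 = 12. Since this equals -1 mod 13, Wilson confirms 13 is prime.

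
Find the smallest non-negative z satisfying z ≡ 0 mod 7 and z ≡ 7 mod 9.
M = 7 × 9 = 63. M₁ = 9, y₁ ≡ 4 mod 7. M₂ = 7, y₂ ≡ 4 mod 9. z = 0×9×4 + 7×7×4 ≡ 7 mod 63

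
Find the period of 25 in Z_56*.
Powers of 25 mod 56: 25^1≡25, 25^2≡9, 25^3≡1. Order = 3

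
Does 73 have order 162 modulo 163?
ord_163(73) divides 162. For each prime q|162: 73^{81}≡162, 73^{54}≡58, none ≡ 1. So 73 has order 162 and is a primitive root mod 163.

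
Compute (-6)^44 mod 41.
Using Fermat: (-6)^{40} ≡ 1 mod 41. 44 ≡ 4 mod 40. So (-6)^{44} ≡ (-6)^{4} ≡ 25 mod 41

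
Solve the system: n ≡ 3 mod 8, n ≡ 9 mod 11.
M = 8 × 11 = 88. M₁ = 11, y₁ ≡ 3 mod 8. M₂ = 8, y₂ ≡ 7 mod 11. n = 3×11×3 + 9×8×7 ≡ 75 mod 88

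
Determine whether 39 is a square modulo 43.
By Euler's criterion: 39^{21} ≡ 42 (mod 43). Since this equals -1 (≡ 42), 39 is not a QR.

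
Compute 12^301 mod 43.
Using Fermat: 12^{42} ≡ 1 mod 43. 301 ≡ 7 mod 42. So 12^{301} ≡ 12^{7} ≡ 37 mod 43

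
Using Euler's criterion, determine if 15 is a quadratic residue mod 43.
By Euler's criterion: 15^{21} ≡ 1 (mod 43). Since this equals 1, 15 is a QR.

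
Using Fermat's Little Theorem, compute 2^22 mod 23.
By Fermat's Little Theorem, 2^{22} ≡ 1 (mod 23) since 23 is prime and gcd(2, 23) = 1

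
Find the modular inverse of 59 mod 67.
Since 67 is prime, by Fermat 59^(-1) ≡ 59^{65} ≡ 25 (mod 67). Verify: 59 × 25 = 1475 ≡ 1 (mod 67)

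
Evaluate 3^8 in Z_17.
By repeated squaring (mod 17): 3^{1}≡3, 3^{2}≡9, 3^{4}≡13, 3^{8}≡16. So 3^{8} ≡ 16 (mod 17)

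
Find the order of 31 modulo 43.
Powers of 31 mod 43: 31^1≡31, 31^2≡15, 31^3≡35, 31^4≡10, 31^5≡9, 31^6≡21, 31^7≡6, 31^8≡14, 31^9≡4, 31^10≡38, 31^11≡17, 31^12≡11, 31^13≡40, 31^14≡36, 31^15≡41, 31^16≡24, 31^17≡13, 31^18≡16, 31^19≡23, 31^20≡25, 31^21≡1. ord_43(31) = 21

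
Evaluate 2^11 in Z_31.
By repeated squaring (mod 31): 2^{1}≡2, 2^{2}≡4, 2^{4}≡16, 2^{8}≡8. Then 2^{11} = 2^{8+2+1} ≡ 8 × 4 × 2 ≡ 2 (mod 31)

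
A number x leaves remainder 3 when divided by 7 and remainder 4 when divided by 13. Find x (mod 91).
M = 7 × 13 = 91. M₁ = 13, y₁ ≡ 6 (mod 7). M₂ = 7, y₂ ≡ 2 (mod 13). x = 3×13×6 + 4×7×2 ≡ 17 (mod 91)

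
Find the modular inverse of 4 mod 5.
Since 5 is prime, by Fermat 4^(-1) ≡ 4^{3} ≡ 4 (mod 5). Verify: 4 × 4 = 16 ≡ 1 (mod 5)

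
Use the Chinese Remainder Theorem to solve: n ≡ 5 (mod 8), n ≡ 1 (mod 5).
M = 8 × 5 = 40. M₁ = 5, y₁ ≡ 5 (mod 8). M₂ = 8, y₂ ≡ 2 (mod 5). n = 5×5×5 + 1×8×2 ≡ 21 (mod 40)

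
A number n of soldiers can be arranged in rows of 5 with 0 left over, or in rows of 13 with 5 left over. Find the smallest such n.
M = 5 × 13 = 65. M₁ = 13, y₁ ≡ 2 (mod 5). M₂ = 5, y₂ ≡ 8 (mod 13). n = 0×13×2 + 5×5×8 ≡ 5 (mod 65)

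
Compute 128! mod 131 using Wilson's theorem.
(130)! = (128)! × (129) × (130) ≡ -1 mod 131. So (128)! ≡ -1 × [(130)(129)]^(-1) ≡ 65 mod 131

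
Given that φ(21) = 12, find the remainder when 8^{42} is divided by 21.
By Euler: 8^{12} ≡ 1 mod 21 since gcd(8, 21) = 1. 42 = 3×12 + 6. So 8^{42} ≡ 8^{6} ≡ 1 mod 21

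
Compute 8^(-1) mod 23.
Since 23 is prime, by Fermat 8^(-1) ≡ 8^{21} ≡ 3 mod 23. Verify: 8 × 3 = 24 ≡ 1 mod 23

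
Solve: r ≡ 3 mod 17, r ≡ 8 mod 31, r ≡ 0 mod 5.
M = 17 × 31 × 5 = 2635. M₁ = 155, y₁ ≡ 9 mod 17. M₂ = 85, y₂ ≡ 27 mod 31. M₃ = 527, y₃ ≡ 3 mod 5. r = 3×155×9 + 8×85×27 + 0×527×3 ≡ 1465 mod 2635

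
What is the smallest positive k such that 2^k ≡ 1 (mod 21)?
Powers of 2 mod 21: 2^1≡2, 2^2≡4, 2^3≡8, 2^4≡16, 2^5≡11, 2^6≡1. So the order of 2 is 6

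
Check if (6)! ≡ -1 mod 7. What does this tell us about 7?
(6)! mod 7 = 6. Since this equals -1 mod 7, Wilson confirms 7 is prime.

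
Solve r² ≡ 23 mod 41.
The square roots of 23 mod 41 are 33 and 8. Verify: 33² = 1089 ≡ 23 mod 41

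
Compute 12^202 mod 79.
Using Fermat: 12^{78} ≡ 1 mod 79. 202 ≡ 46 mod 78. So 12^{202} ≡ 12^{46} ≡ 64 mod 79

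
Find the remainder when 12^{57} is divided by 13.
By Fermat: 12^{12} ≡ 1 mod 13. 57 = 4×12 + 9. So 12^{57} ≡ 12^{9} ≡ 12 mod 13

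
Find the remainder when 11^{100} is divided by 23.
By Fermat: 11^{22} ≡ 1 (mod 23). 100 = 4×22 + 12. So 11^{100} ≡ 11^{12} ≡ 12 (mod 23)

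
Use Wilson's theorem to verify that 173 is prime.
(172)! mod 173 = 172. Since this equals -1 (mod 173), Wilson confirms 173 is prime.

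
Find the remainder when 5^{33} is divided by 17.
By Fermat: 5^{16} ≡ 1 (mod 17). 33 = 2×16 + 1. So 5^{33} ≡ 5^{1} ≡ 5 (mod 17)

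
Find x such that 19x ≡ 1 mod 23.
Since 23 is prime, by Fermat 19^(-1) ≡ 19^{21} ≡ 17 mod 23. Verify: 19 × 17 = 323 ≡ 1 mod 23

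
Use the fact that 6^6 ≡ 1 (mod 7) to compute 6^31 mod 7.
By Fermat: 6^{6} ≡ 1 (mod 7). 31 = 5×6 + 1. So 6^{31} ≡ 6^{1} ≡ 6 (mod 7)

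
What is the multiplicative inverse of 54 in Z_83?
Since 83 is prime, by Fermat 54^(-1) ≡ 54^{81} ≡ 20 (mod 83). Verify: 54 × 20 = 1080 ≡ 1 (mod 83)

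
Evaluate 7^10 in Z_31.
By repeated squaring mod 31: 7^{1}≡7, 7^{2}≡18, 7^{4}≡14, 7^{8}≡10. Then 7^{10} = 7^{8+2} ≡ 10 × 18 ≡ 25 mod 31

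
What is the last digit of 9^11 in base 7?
Using Fermat: 9^{6} ≡ 1 mod 7. 11 ≡ 5 mod 6. So 9^{11} ≡ 9^{5} ≡ 4 mod 7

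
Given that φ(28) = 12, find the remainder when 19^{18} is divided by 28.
By Euler: 19^{12} ≡ 1 (mod 28) since gcd(19, 28) = 1. 18 = 1×12 + 6. So 19^{18} ≡ 19^{6} ≡ 1 (mod 28)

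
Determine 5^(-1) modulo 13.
Since 13 is prime, by Fermat 5^(-1) ≡ 5^{11} ≡ 8 (mod 13). Verify: 5 × 8 = 40 ≡ 1 (mod 13)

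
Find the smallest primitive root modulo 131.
g = 2. Powers: [2, 4, 8, 16, 32, 64, ...] generates all 130 non-zero residues.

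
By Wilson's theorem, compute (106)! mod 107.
By Wilson's theorem, (106)! ≡ -1 ≡ 106 mod 107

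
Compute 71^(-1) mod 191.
Since 191 is prime, by Fermat 71^(-1) ≡ 71^{189} ≡ 113 mod 191. Verify: 71 × 113 = 8023 ≡ 1 mod 191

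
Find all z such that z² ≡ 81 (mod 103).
The square roots of 81 mod 103 are 9 and 94. Verify: 9² = 81 ≡ 81 (mod 103)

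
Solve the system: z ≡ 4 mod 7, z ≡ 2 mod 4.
M = 7 × 4 = 28. M₁ = 4, y₁ ≡ 2 mod 7. M₂ = 7, y₂ ≡ 3 mod 4. z = 4×4×2 + 2×7×3 ≡ 18 mod 28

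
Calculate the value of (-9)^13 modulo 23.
By repeated squaring (mod 23): (-9)^{1}≡14, (-9)^{2}≡12, (-9)^{4}≡6, (-9)^{8}≡13. Then (-9)^{13} = (-9)^{8+4+1} ≡ 13 × 6 × 14 ≡ 11 (mod 23)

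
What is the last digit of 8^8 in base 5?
Using Fermat: 8^{4} ≡ 1 (mod 5). 8 ≡ 0 (mod 4). So 8^{8} ≡ 8^{0} ≡ 1 (mod 5)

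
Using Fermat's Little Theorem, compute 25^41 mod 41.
By Fermat: 25^{40} ≡ 1 mod 41. So 25^{41} = 25^{40} · 25^{1} ≡ 25^{1} ≡ 25 mod 41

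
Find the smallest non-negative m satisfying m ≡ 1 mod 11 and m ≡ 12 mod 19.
M = 11 × 19 = 209. M₁ = 19, y₁ ≡ 7 mod 11. M₂ = 11, y₂ ≡ 7 mod 19. m = 1×19×7 + 12×11×7 ≡ 12 mod 209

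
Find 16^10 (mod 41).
By repeated squaring (mod 41): 16^{1}≡16, 16^{2}≡10, 16^{4}≡18, 16^{8}≡37. Then 16^{10} = 16^{8+2} ≡ 37 × 10 ≡ 1 (mod 41)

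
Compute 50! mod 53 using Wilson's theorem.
(52)! = (50)! × (51) × (52) ≡ -1 mod 53. So (50)! ≡ -1 × [(52)(51)]^(-1) ≡ 26 mod 53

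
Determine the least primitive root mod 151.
g = 6. For each prime q|150: 6^{75}≡150, 6^{50}≡32, 6^{30}≡59, none ≡ 1, so ord_151(6) = 150 and 6 is a primitive root.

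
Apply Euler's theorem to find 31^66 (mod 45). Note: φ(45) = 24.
By Euler: 31^{24} ≡ 1 (mod 45) since gcd(31, 45) = 1. 66 = 2×24 + 18. So 31^{66} ≡ 31^{18} ≡ 1 (mod 45)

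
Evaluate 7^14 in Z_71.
By repeated squaring (mod 71): 7^{1}≡7, 7^{2}≡49, 7^{4}≡58, 7^{8}≡27. Then 7^{14} = 7^{8+4+2} ≡ 27 × 58 × 49 ≡ 54 (mod 71)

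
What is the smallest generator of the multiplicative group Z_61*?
g = 2. For each prime q|60: 2^{30}≡60, 2^{20}≡47, 2^{12}≡9, none ≡ 1, so ord_61(2) = 60 and 2 is a primitive root.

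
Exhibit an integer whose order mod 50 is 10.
9 has order 10 mod 50 since 9^{10} ≡ 1 (mod 50) and no smaller power works.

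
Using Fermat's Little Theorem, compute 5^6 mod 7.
By Fermat's Little Theorem, 5^{6} ≡ 1 mod 7 since 7 is prime and gcd(5, 7) = 1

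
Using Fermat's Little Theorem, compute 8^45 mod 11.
By Fermat: 8^{10} ≡ 1 mod 11. 45 = 4×10 + 5. So 8^{45} ≡ 8^{5} ≡ 10 mod 11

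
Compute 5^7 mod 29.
By repeated squaring (mod 29): 5^{1}≡5, 5^{2}≡25, 5^{4}≡16. Then 5^{7} = 5^{4+2+1} ≡ 16 × 25 × 5 ≡ 28 (mod 29)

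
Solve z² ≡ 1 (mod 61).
The square roots of 1 mod 61 are 1 and 60. Verify: 1² = 1 ≡ 1 (mod 61)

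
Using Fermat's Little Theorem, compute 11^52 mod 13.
By Fermat: 11^{12} ≡ 1 (mod 13). 52 = 4×12 + 4. So 11^{52} ≡ 11^{4} ≡ 3 (mod 13)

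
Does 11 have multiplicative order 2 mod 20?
Powers of 11 mod 20: 11^1≡11, 11^2≡1. First k with 11^k≡1 is k=2. Yes, ord_20(11) = 2.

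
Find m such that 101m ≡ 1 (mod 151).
Since 151 is prime, by Fermat 101^(-1) ≡ 101^{149} ≡ 3 (mod 151). Verify: 101 × 3 = 303 ≡ 1 (mod 151)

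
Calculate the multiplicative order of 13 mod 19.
Powers of 13 mod 19: 13^1≡13, 13^2≡17, 13^3≡12, 13^4≡4, 13^5≡14, 13^6≡11, 13^7≡10, 13^8≡16, 13^9≡18, 13^10≡6, 13^11≡2, 13^12≡7, 13^13≡15, 13^14≡5, 13^15≡8, 13^16≡9, 13^17≡3, 13^18≡1. Order = 18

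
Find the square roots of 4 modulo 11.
The square roots of 4 mod 11 are 9 and 2. Verify: 9² = 81 ≡ 4 (mod 11)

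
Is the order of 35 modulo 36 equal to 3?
Powers of 35 mod 36: 35^1≡35, 35^2≡1. Already 35^2≡1, so the order is 2 < 3. No, the actual order is 2.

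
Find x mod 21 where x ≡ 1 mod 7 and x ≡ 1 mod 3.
M = 7 × 3 = 21. M₁ = 3, y₁ ≡ 5 mod 7. M₂ = 7, y₂ ≡ 1 mod 3. x = 1×3×5 + 1×7×1 ≡ 1 mod 21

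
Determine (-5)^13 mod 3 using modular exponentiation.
Using Fermat: (-5)^{2} ≡ 1 mod 3. 13 ≡ 1 mod 2. So (-5)^{13} ≡ (-5)^{1} ≡ 1 mod 3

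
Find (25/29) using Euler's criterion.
(25/29) = 25^{14} mod 29 = 1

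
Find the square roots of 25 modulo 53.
The square roots of 25 mod 53 are 5 and 48. Verify: 5² = 25 ≡ 25 (mod 53)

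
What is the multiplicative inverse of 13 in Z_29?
Since 29 is prime, by Fermat 13^(-1) ≡ 13^{27} ≡ 9 mod 29. Verify: 13 × 9 = 117 ≡ 1 mod 29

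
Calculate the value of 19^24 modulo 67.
By repeated squaring mod 67: 19^{1}≡19, 19^{2}≡26, 19^{4}≡6, 19^{8}≡36, 19^{16}≡23. Then 19^{24} = 19^{16+8} ≡ 23 × 36 ≡ 24 mod 67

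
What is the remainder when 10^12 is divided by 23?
By repeated squaring (mod 23): 10^{1}≡10, 10^{2}≡8, 10^{4}≡18, 10^{8}≡2. Then 10^{12} = 10^{8+4} ≡ 2 × 18 ≡ 13 (mod 23)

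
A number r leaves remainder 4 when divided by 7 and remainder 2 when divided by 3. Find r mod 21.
M = 7 × 3 = 21. M₁ = 3, y₁ ≡ 5 mod 7. M₂ = 7, y₂ ≡ 1 mod 3. r = 4×3×5 + 2×7×1 ≡ 11 mod 21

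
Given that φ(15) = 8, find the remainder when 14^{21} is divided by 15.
By Euler: 14^{8} ≡ 1 (mod 15) since gcd(14, 15) = 1. 21 = 2×8 + 5. So 14^{21} ≡ 14^{5} ≡ 14 (mod 15)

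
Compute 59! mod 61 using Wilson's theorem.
(60)! = (59)! × (60) ≡ -1 mod 61. So (59)! ≡ -1 × (60)^(-1) ≡ (-1)×(-1) = 1 mod 61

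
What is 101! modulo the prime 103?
(102)! = (101)! × (102) ≡ -1 mod 103. So (101)! ≡ -1 × (102)^(-1) ≡ (-1)×(-1) = 1 mod 103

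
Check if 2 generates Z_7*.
2^{3} ≡ 1 mod 7 and 3 < 6, so ord_7(2) = 3 ≠ 6 and 2 is not a primitive root.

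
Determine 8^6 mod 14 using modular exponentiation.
By repeated squaring (mod 14): 8^{1}≡8, 8^{2}≡8, 8^{4}≡8. Then 8^{6} = 8^{4+2} ≡ 8 × 8 ≡ 8 (mod 14)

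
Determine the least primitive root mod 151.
g = 6. Powers: [6, 36, 65, 88, 75, 148, 133, 43, 107, 38, ...] generates all 150 non-zero residues.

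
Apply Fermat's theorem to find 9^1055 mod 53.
By Fermat: 9^{52} ≡ 1 mod 53. 1055 ≡ 15 mod 52. So 9^{1055} ≡ 9^{15} ≡ 25 mod 53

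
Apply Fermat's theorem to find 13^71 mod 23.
By Fermat: 13^{22} ≡ 1 mod 23. 71 = 3×22 + 5. So 13^{71} ≡ 13^{5} ≡ 4 mod 23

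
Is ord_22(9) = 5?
Powers of 9 mod 22: 9^1≡9, 9^2≡15, 9^3≡3, 9^4≡5, 9^5≡1. First k with 9^k≡1 is k=5. Yes, ord_22(9) = 5.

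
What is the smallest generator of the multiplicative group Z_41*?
g = 6. Powers: [6, 36, 11, 25, 27, 39, 29, 10, 19, ...] generates all 40 non-zero residues.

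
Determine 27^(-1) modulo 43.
Since 43 is prime, by Fermat 27^(-1) ≡ 27^{41} ≡ 8 (mod 43). Verify: 27 × 8 = 216 ≡ 1 (mod 43)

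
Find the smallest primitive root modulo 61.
g = 2. Powers: [2, 4, 8, 16, 32, 3, 6, 12, 24, 48, ...] generates all 60 non-zero residues.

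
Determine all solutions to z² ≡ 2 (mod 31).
The square roots of 2 mod 31 are 8 and 23. Verify: 8² = 64 ≡ 2 (mod 31)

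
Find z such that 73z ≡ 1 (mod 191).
Since 191 is prime, by Fermat 73^(-1) ≡ 73^{189} ≡ 157 (mod 191). Verify: 73 × 157 = 11461 ≡ 1 (mod 191)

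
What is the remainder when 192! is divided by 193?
By Wilson's theorem, (192)! ≡ -1 ≡ 192 (mod 193)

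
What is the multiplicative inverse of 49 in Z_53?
Since 53 is prime, by Fermat 49^(-1) ≡ 49^{51} ≡ 13 (mod 53). Verify: 49 × 13 = 637 ≡ 1 (mod 53)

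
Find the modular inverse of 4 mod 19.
Since 19 is prime, by Fermat 4^(-1) ≡ 4^{17} ≡ 5 (mod 19). Verify: 4 × 5 = 20 ≡ 1 (mod 19)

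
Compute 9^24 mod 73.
By repeated squaring (mod 73): 9^{1}≡9, 9^{2}≡8, 9^{4}≡64, 9^{8}≡8, 9^{16}≡64. Then 9^{24} = 9^{16+8} ≡ 64 × 8 ≡ 1 (mod 73)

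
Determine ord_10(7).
Powers of 7 mod 10: 7^1≡7, 7^2≡9, 7^3≡3, 7^4≡1. ord_10(7) = 4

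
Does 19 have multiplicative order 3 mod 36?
Powers of 19 mod 36: 19^1≡19, 19^2≡1. Already 19^2≡1, so the order is 2 < 3. No, the actual order is 2.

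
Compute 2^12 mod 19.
By repeated squaring mod 19: 2^{1}≡2, 2^{2}≡4, 2^{4}≡16, 2^{8}≡9. Then 2^{12} = 2^{8+4} ≡ 9 × 16 ≡ 11 mod 19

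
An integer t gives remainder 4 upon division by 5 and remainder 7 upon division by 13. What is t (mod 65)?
M = 5 × 13 = 65. M₁ = 13, y₁ ≡ 2 (mod 5). M₂ = 5, y₂ ≡ 8 (mod 13). t = 4×13×2 + 7×5×8 ≡ 59 (mod 65)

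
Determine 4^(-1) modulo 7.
Since 7 is prime, by Fermat 4^(-1) ≡ 4^{5} ≡ 2 mod 7. Verify: 4 × 2 = 8 ≡ 1 mod 7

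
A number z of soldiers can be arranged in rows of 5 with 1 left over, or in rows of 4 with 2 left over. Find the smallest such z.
M = 5 × 4 = 20. M₁ = 4, y₁ ≡ 4 mod 5. M₂ = 5, y₂ ≡ 1 mod 4. z = 1×4×4 + 2×5×1 ≡ 6 mod 20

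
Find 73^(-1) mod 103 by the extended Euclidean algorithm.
Extended GCD: 73(24) + 103(-17) = 1. So 73^(-1) ≡ 24 mod 103. Verify: 73 × 24 = 1752 ≡ 1 mod 103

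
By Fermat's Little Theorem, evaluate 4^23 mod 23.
By Fermat: 4^{22} ≡ 1 (mod 23). So 4^{23} = 4^{22} · 4^{1} ≡ 4^{1} ≡ 4 (mod 23)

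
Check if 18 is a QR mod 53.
By Euler's criterion: 18^{26} ≡ 52 mod 53. Since this equals -1 (≡ 52), 18 is not a QR.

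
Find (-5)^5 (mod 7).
By repeated squaring (mod 7): (-5)^{1}≡2, (-5)^{2}≡4, (-5)^{4}≡2. Then (-5)^{5} = (-5)^{4+1} ≡ 2 × 2 ≡ 4 (mod 7)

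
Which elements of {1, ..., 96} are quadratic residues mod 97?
Squares in Z_97*: {1, 2, 3, 4, 6, 8, 9, 11, 12, 16, 18, 22, 24, 25, 27, 31, 32, 33, 35, 36, 43, 44, 47, 48, 49, 50, 53, 54, 61, 62, 64, 65, 66, 70, 72, 73, 75, 79, 81, 85, 86, 88, 89, 91, 93, 94, 95, 96}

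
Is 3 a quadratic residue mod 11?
By Euler's criterion: 3^{5} ≡ 1 mod 11. Since this equals 1, 3 is a QR.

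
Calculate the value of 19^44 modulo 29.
Using Fermat: 19^{28} ≡ 1 (mod 29). 44 ≡ 16 (mod 28). So 19^{44} ≡ 19^{16} ≡ 16 (mod 29)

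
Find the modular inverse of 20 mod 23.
Since 23 is prime, by Fermat 20^(-1) ≡ 20^{21} ≡ 15 mod 23. Verify: 20 × 15 = 300 ≡ 1 mod 23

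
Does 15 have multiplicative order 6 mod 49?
Powers of 15 mod 49: 15^1≡15, 15^2≡29, 15^3≡43, 15^4≡8, 15^5≡22, 15^6≡36, 15^7≡1. 15^6≡36≢1, so ord ≠ 6. No, the actual order is 7.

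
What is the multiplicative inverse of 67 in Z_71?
Since 71 is prime, by Fermat 67^(-1) ≡ 67^{69} ≡ 53 (mod 71). Verify: 67 × 53 = 3551 ≡ 1 (mod 71)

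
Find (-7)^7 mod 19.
By repeated squaring mod 19: (-7)^{1}≡12, (-7)^{2}≡11, (-7)^{4}≡7. Then (-7)^{7} = (-7)^{4+2+1} ≡ 7 × 11 × 12 ≡ 12 mod 19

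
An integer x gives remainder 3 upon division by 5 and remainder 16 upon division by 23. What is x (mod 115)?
M = 5 × 23 = 115. M₁ = 23, y₁ ≡ 2 (mod 5). M₂ = 5, y₂ ≡ 14 (mod 23). x = 3×23×2 + 16×5×14 ≡ 108 (mod 115)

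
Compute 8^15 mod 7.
Using Fermat: 8^{6} ≡ 1 (mod 7). 15 ≡ 3 (mod 6). So 8^{15} ≡ 8^{3} ≡ 1 (mod 7)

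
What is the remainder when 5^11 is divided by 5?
By repeated squaring mod 5: 5^{1}≡0, 5^{2}≡0, 5^{4}≡0, 5^{8}≡0. Then 5^{11} = 5^{8+2+1} ≡ 0 × 0 × 0 ≡ 0 mod 5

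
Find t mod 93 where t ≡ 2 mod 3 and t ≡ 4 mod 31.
M = 3 × 31 = 93. M₁ = 31, y₁ ≡ 1 mod 3. M₂ = 3, y₂ ≡ 21 mod 31. t = 2×31×1 + 4×3×21 ≡ 35 mod 93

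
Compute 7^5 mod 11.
By repeated squaring (mod 11): 7^{1}≡7, 7^{2}≡5, 7^{4}≡3. Then 7^{5} = 7^{4+1} ≡ 3 × 7 ≡ 10 (mod 11)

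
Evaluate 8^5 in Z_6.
By repeated squaring mod 6: 8^{1}≡2, 8^{2}≡4, 8^{4}≡4. Then 8^{5} = 8^{4+1} ≡ 4 × 2 ≡ 2 mod 6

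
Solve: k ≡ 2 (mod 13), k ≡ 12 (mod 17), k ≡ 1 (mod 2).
M = 13 × 17 × 2 = 442. M₁ = 34, y₁ ≡ 5 (mod 13). M₂ = 26, y₂ ≡ 2 (mod 17). M₃ = 221, y₃ ≡ 1 (mod 2). k = 2×34×5 + 12×26×2 + 1×221×1 ≡ 301 (mod 442)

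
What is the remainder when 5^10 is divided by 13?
By repeated squaring (mod 13): 5^{1}≡5, 5^{2}≡12, 5^{4}≡1, 5^{8}≡1. Then 5^{10} = 5^{8+2} ≡ 1 × 12 ≡ 12 (mod 13)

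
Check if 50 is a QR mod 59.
By Euler's criterion: 50^{29} ≡ 58 mod 59. Since this equals -1 (≡ 58), 50 is not a QR.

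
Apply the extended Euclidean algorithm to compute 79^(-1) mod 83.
Extended GCD: 79(-21) + 83(20) = 1. So 79^(-1) ≡ -21 ≡ 62 (mod 83). Verify: 79 × 62 = 4898 ≡ 1 (mod 83)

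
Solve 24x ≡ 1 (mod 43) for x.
Since 43 is prime, by Fermat 24^(-1) ≡ 24^{41} ≡ 9 (mod 43). Verify: 24 × 9 = 216 ≡ 1 (mod 43)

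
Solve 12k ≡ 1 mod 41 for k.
Since 41 is prime, by Fermat 12^(-1) ≡ 12^{39} ≡ 24 mod 41. Verify: 12 × 24 = 288 ≡ 1 mod 41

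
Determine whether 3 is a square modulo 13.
By Euler's criterion: 3^{6} ≡ 1 (mod 13). Since this equals 1, 3 is a QR.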